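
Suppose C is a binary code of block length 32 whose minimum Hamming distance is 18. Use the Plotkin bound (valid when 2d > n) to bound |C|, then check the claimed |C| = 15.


Plotkin bound M ≤ 8; given |C| = 15 > bound (violated).

Check applicability: 2d = 36, n = 32.
2d − n = 4 > 0, so Plotkin applies.
Compute d/(2d−n) = 18/4 ≈ 4.5000.
⌊d/(2d−n)⌋ = 4.
Plotkin bound: M ≤ 2·4 = 8.
Given |C| = 15, check: VIOLATED.
This |C| is above the Plotkin bound, so no binary code with n = 32, d = 18 and 15 codewords exists.


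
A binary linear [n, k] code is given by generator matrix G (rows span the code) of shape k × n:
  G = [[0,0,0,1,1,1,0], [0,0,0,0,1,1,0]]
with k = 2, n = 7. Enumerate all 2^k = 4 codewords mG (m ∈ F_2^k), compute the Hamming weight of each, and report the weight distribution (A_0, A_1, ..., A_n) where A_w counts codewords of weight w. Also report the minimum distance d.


Weight distribution: A_0 = 1, A_1 = 1, A_2 = 1, A_3 = 1. Minimum distance d = 1.

Enumerate all 2^2 = 4 messages m ∈ F_2^2.
For each, compute codeword c = mG in F_2^7, then tally its weight.
  m = 00 → c = 0000000, weight = 0.
  m = 10 → c = 0001110, weight = 3.
  m = 01 → c = 0000110, weight = 2.
  m = 11 → c = 0001000, weight = 1.
Tally weights:
  weight 0: 1 codewords.
  weight 1: 1 codewords.
  weight 2: 1 codewords.
  weight 3: 1 codewords.
Minimum distance d = smallest w > 0 with A_w > 0 = 1.
Sanity: Σ A_w = 4 = 2^2 = 4 ✓.


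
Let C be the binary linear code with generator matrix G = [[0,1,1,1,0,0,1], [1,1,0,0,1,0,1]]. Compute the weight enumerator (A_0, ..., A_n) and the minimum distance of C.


Weight distribution: A_0 = 1, A_4 = 3. Minimum distance d = 4.

Enumerate all 2^2 = 4 messages m ∈ F_2^2.
For each, compute codeword c = mG in F_2^7, then tally its weight.
  m = 00 → c = 0000000, weight = 0.
  m = 10 → c = 0111001, weight = 4.
  m = 01 → c = 1100101, weight = 4.
  m = 11 → c = 1011100, weight = 4.
Tally weights:
  weight 0: 1 codewords.
  weight 4: 3 codewords.
Minimum distance d = smallest w > 0 with A_w > 0 = 4.
Sanity: Σ A_w = 4 = 2^2 = 4 ✓.


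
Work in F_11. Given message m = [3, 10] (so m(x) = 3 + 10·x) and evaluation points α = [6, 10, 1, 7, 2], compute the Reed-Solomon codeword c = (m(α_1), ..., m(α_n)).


c = [8, 4, 2, 7, 1]

Message polynomial: m(x) = 3 + 10·x (mod 11).
For each evaluation point α_i, compute m(α_i) mod 11:
  α_1 = 6: Horner steps 10 → 8, so m(6) = 8.
  α_2 = 10: Horner steps 10 → 4, so m(10) = 4.
  α_3 = 1: Horner steps 10 → 2, so m(1) = 2.
  α_4 = 7: Horner steps 10 → 7, so m(7) = 7.
  α_5 = 2: Horner steps 10 → 1, so m(2) = 1.
Codeword c = [8, 4, 2, 7, 1] ∈ F_11^5.


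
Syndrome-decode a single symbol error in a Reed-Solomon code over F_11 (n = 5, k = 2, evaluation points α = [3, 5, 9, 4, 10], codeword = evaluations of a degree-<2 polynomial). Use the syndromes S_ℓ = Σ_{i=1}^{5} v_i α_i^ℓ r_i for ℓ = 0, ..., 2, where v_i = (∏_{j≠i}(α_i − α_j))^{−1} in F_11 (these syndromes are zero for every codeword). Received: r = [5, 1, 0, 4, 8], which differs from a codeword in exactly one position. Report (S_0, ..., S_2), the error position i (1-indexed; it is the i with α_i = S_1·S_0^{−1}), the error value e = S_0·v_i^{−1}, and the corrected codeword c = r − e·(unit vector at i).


S = (6, 7, 10), error at position 1, error magnitude e = 9, c = [7, 1, 0, 4, 8].

Step 1: column multipliers v_i = (∏_{j≠i}(α_i − α_j))^{−1} mod 11.
  i = 1 (α = 3): (3−5)(3−9)(3−4)(3−10) = (−2)·(−6)·(−1)·(−7) = 84 ≡ 7, so v_1 = 7^{−1} = 8 (mod 11).
  i = 2 (α = 5): (5−3)(5−9)(5−4)(5−10) = 2·(−4)·1·(−5) = 40 ≡ 7, so v_2 = 7^{−1} = 8 (mod 11).
  i = 3 (α = 9): (9−3)(9−5)(9−4)(9−10) = 6·4·5·(−1) = −120 ≡ 1, so v_3 = 1^{−1} = 1 (mod 11).
  i = 4 (α = 4): (4−3)(4−5)(4−9)(4−10) = 1·(−1)·(−5)·(−6) = −30 ≡ 3, so v_4 = 3^{−1} = 4 (mod 11).
  i = 5 (α = 10): (10−3)(10−5)(10−9)(10−4) = 7·5·1·6 = 210 ≡ 1, so v_5 = 1^{−1} = 1 (mod 11).
  v = [8, 8, 1, 4, 1].
Step 2: syndromes of r = [5, 1, 0, 4, 8] (all sums mod 11).
  S_0 = Σ v_i r_i = 8·5 + 8·1 + 1·0 + 4·4 + 1·8 = 72 ≡ 6.
  S_1 = Σ v_i α_i r_i = 8·3·5 + 8·5·1 + 1·9·0 + 4·4·4 + 1·10·8 = 304 ≡ 7.
  α_i^2 mod 11 = [9, 3, 4, 5, 1].
  S_2 = Σ v_i α_i^2 r_i = 8·9·5 + 8·3·1 + 1·4·0 + 4·5·4 + 1·1·8 = 472 ≡ 10.
  S = (6, 7, 10) ≠ 0, so r is not a codeword (an error is present).
Step 3: locate the error. For a single error e at position i, S_ℓ = v_i·e·α_i^ℓ, so α_err = S_1/S_0.
  S_0^{−1} = 6^{−1} = 2 (mod 11), so α_err = 7·2 = 14 ≡ 3 = α_1. Error position i = 1.
  Consistency check: S_2/S_1 = 10·8 = 80 ≡ 3 = α_err ✓ (single-error assumption holds).
Step 4: error magnitude e = S_0/v_1 = S_0·∏_{j≠1}(α_1 − α_j) = 6·7 = 42 ≡ 9 (mod 11).
Step 5: correct position 1: c_1 = r_1 − e = 5 − 9 ≡ 7 (mod 11). Hence c = [7, 1, 0, 4, 8].
  Check: interpolating c through the α_i gives m(x) = 5 + 8·x (degree < 2) with m(α_i) = c_i for every i, so c is indeed a codeword.


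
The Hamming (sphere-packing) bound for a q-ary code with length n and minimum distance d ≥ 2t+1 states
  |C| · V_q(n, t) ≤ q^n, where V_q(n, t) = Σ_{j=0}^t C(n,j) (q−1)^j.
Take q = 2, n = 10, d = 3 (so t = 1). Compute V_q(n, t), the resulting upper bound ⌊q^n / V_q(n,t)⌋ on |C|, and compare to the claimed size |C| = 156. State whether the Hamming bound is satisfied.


V_q(n, t) = 11, q^n = 1024, Hamming bound = 93, |C| = 156 > bound (violated).

Step 1: Compute V_q(n, t) = Σ_{j=0}^1 C(n, j) (q−1)^j.
  j = 0: C(10,0)·(1)^0 = 1·1 = 1.
  j = 1: C(10,1)·(1)^1 = 10·1 = 10.
  V_q(n, t) = 1 + 10 = 11.
Step 2: q^n = 2^10 = 1024.
Step 3: Hamming bound ⌊q^n / V_q(n,t)⌋ = ⌊1024/11⌋ = 93.
Step 4: Compare |C| = 156 to 93: violated.
The claimed |C| lies above the Hamming bound, so no 2-ary code of length 10 with d ≥ 3 can have 156 codewords.


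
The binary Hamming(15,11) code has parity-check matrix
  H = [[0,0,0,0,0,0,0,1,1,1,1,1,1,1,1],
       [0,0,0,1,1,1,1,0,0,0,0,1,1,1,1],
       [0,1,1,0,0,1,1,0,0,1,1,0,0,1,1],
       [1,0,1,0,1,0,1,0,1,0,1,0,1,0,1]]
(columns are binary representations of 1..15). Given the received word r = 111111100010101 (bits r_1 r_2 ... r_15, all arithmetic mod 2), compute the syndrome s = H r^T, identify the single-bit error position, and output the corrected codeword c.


s = (1, 0, 0, 1)^T, error position = 9, corrected codeword c = 111111101010101

Compute s = H r^T mod 2 one row at a time:
  s_1 = 0 + 0 + 0 + 1 + 0 + 1 + 0 + 1 = 3 ≡ 1 (mod 2).
  s_2 = 1 + 1 + 1 + 1 + 0 + 1 + 0 + 1 = 6 ≡ 0 (mod 2).
  s_3 = 1 + 1 + 1 + 1 + 0 + 1 + 0 + 1 = 6 ≡ 0 (mod 2).
  s_4 = 1 + 1 + 1 + 1 + 0 + 1 + 1 + 1 = 7 ≡ 1 (mod 2).
s = (1, 0, 0, 1)^T — this equals column 9 of H (binary 1001), so error is at position 9.
Correct: flip bit 9 of r = 111111100010101 to get c = 111111101010101.


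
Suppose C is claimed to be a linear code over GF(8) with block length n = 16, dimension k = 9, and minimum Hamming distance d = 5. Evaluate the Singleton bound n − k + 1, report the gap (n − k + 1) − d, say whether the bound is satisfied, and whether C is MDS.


Singleton RHS = n − k + 1 = 8, slack = 3, bound satisfied, not MDS.

Singleton bound: d ≤ n − k + 1.
Here n = 16, k = 9, so n − k + 1 = 8.
Given d = 5, check d ≤ 8: YES.
Slack = (n − k + 1) − d = 3.
The code is NOT MDS (slack = 3 > 0).
Description: the claimed parameters are [16, 9, 5]_8; such a code would be non-MDS.


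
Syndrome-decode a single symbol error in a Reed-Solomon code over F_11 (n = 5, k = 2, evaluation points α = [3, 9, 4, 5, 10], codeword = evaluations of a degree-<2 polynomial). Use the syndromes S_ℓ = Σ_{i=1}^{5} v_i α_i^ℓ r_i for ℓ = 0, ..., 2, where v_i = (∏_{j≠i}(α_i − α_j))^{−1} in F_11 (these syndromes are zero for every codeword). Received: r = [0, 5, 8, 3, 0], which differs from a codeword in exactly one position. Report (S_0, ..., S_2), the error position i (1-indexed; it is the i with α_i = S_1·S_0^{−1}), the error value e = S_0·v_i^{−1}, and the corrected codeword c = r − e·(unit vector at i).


S = (6, 7, 10), error at position 1, error magnitude e = 9, c = [2, 5, 8, 3, 0].

Step 1: column multipliers v_i = (∏_{j≠i}(α_i − α_j))^{−1} mod 11.
  i = 1 (α = 3): (3−9)(3−4)(3−5)(3−10) = (−6)·(−1)·(−2)·(−7) = 84 ≡ 7, so v_1 = 7^{−1} = 8 (mod 11).
  i = 2 (α = 9): (9−3)(9−4)(9−5)(9−10) = 6·5·4·(−1) = −120 ≡ 1, so v_2 = 1^{−1} = 1 (mod 11).
  i = 3 (α = 4): (4−3)(4−9)(4−5)(4−10) = 1·(−5)·(−1)·(−6) = −30 ≡ 3, so v_3 = 3^{−1} = 4 (mod 11).
  i = 4 (α = 5): (5−3)(5−9)(5−4)(5−10) = 2·(−4)·1·(−5) = 40 ≡ 7, so v_4 = 7^{−1} = 8 (mod 11).
  i = 5 (α = 10): (10−3)(10−9)(10−4)(10−5) = 7·1·6·5 = 210 ≡ 1, so v_5 = 1^{−1} = 1 (mod 11).
  v = [8, 1, 4, 8, 1].
Step 2: syndromes of r = [0, 5, 8, 3, 0] (all sums mod 11).
  S_0 = Σ v_i r_i = 8·0 + 1·5 + 4·8 + 8·3 + 1·0 = 61 ≡ 6.
  S_1 = Σ v_i α_i r_i = 8·3·0 + 1·9·5 + 4·4·8 + 8·5·3 + 1·10·0 = 293 ≡ 7.
  α_i^2 mod 11 = [9, 4, 5, 3, 1].
  S_2 = Σ v_i α_i^2 r_i = 8·9·0 + 1·4·5 + 4·5·8 + 8·3·3 + 1·1·0 = 252 ≡ 10.
  S = (6, 7, 10) ≠ 0, so r is not a codeword (an error is present).
Step 3: locate the error. For a single error e at position i, S_ℓ = v_i·e·α_i^ℓ, so α_err = S_1/S_0.
  S_0^{−1} = 6^{−1} = 2 (mod 11), so α_err = 7·2 = 14 ≡ 3 = α_1. Error position i = 1.
  Consistency check: S_2/S_1 = 10·8 = 80 ≡ 3 = α_err ✓ (single-error assumption holds).
Step 4: error magnitude e = S_0/v_1 = S_0·∏_{j≠1}(α_1 − α_j) = 6·7 = 42 ≡ 9 (mod 11).
Step 5: correct position 1: c_1 = r_1 − e = 0 − 9 ≡ 2 (mod 11). Hence c = [2, 5, 8, 3, 0].
  Check: interpolating c through the α_i gives m(x) = 6 + 6·x (degree < 2) with m(α_i) = c_i for every i, so c is indeed a codeword.


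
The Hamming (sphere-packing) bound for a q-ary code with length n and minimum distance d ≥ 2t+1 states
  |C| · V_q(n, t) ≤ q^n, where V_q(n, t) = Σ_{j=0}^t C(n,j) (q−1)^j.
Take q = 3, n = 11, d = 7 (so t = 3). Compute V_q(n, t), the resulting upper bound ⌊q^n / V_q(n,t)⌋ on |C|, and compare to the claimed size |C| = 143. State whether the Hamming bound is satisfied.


V_q(n, t) = 1563, q^n = 177147, Hamming bound = 113, |C| = 143 > bound (violated).

Step 1: Compute V_q(n, t) = Σ_{j=0}^3 C(n, j) (q−1)^j.
  j = 0: C(11,0)·(2)^0 = 1·1 = 1.
  j = 1: C(11,1)·(2)^1 = 11·2 = 22.
  j = 2: C(11,2)·(2)^2 = 55·4 = 220.
  j = 3: C(11,3)·(2)^3 = 165·8 = 1320.
  V_q(n, t) = 1 + 22 + 220 + 1320 = 1563.
Step 2: q^n = 3^11 = 177147.
Step 3: Hamming bound ⌊q^n / V_q(n,t)⌋ = ⌊177147/1563⌋ = 113.
Step 4: Compare |C| = 143 to 113: violated.
The claimed |C| lies above the Hamming bound, so no 3-ary code of length 11 with d ≥ 7 can have 143 codewords.


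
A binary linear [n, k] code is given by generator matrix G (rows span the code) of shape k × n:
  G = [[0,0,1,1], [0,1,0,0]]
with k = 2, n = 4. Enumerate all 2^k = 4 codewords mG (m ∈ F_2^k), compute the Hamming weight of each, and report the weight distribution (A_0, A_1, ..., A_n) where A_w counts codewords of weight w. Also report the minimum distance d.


Weight distribution: A_0 = 1, A_1 = 1, A_2 = 1, A_3 = 1. Minimum distance d = 1.

Enumerate all 2^2 = 4 messages m ∈ F_2^2.
For each, compute codeword c = mG in F_2^4, then tally its weight.
  m = 00 → c = 0000, weight = 0.
  m = 10 → c = 0011, weight = 2.
  m = 01 → c = 0100, weight = 1.
  m = 11 → c = 0111, weight = 3.
Tally weights:
  weight 0: 1 codewords.
  weight 1: 1 codewords.
  weight 2: 1 codewords.
  weight 3: 1 codewords.
Minimum distance d = smallest w > 0 with A_w > 0 = 1.
Sanity: Σ A_w = 4 = 2^2 = 4 ✓.


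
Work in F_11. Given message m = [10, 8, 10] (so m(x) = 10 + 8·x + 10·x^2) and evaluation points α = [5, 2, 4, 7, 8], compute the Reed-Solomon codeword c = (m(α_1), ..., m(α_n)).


c = [3, 0, 4, 6, 10]

Message polynomial: m(x) = 10 + 8·x + 10·x^2 (mod 11).
For each evaluation point α_i, compute m(α_i) mod 11:
  α_1 = 5: Horner steps 10 → 3 → 3, so m(5) = 3.
  α_2 = 2: Horner steps 10 → 6 → 0, so m(2) = 0.
  α_3 = 4: Horner steps 10 → 4 → 4, so m(4) = 4.
  α_4 = 7: Horner steps 10 → 1 → 6, so m(7) = 6.
  α_5 = 8: Horner steps 10 → 0 → 10, so m(8) = 10.
Codeword c = [3, 0, 4, 6, 10] ∈ F_11^5.


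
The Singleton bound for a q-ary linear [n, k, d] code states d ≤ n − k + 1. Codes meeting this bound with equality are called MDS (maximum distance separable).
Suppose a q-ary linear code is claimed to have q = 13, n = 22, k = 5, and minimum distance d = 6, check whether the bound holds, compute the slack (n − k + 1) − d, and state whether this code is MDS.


Singleton RHS = n − k + 1 = 18, slack = 12, bound satisfied, not MDS.

Singleton bound: d ≤ n − k + 1.
Here n = 22, k = 5, so n − k + 1 = 18.
Given d = 6, check d ≤ 18: YES.
Slack = (n − k + 1) − d = 12.
The code is NOT MDS (slack = 12 > 0).
Description: the claimed parameters are [22, 5, 6]_13; such a code would be non-MDS.


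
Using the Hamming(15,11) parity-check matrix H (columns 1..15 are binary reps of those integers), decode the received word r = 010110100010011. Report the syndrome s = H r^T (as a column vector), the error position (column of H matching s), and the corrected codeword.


s = (1, 1, 1, 0)^T, error position = 14, corrected codeword c = 010110100010001

Compute s = H r^T mod 2 one row at a time:
  s_1 = 0 + 0 + 0 + 1 + 0 + 0 + 1 + 1 = 3 ≡ 1 (mod 2).
  s_2 = 1 + 1 + 0 + 1 + 0 + 0 + 1 + 1 = 5 ≡ 1 (mod 2).
  s_3 = 1 + 0 + 0 + 1 + 0 + 1 + 1 + 1 = 5 ≡ 1 (mod 2).
  s_4 = 0 + 0 + 1 + 1 + 0 + 1 + 0 + 1 = 4 ≡ 0 (mod 2).
s = (1, 1, 1, 0)^T — this equals column 14 of H (binary 1110), so error is at position 14.
Correct: flip bit 14 of r = 010110100010011 to get c = 010110100010001.


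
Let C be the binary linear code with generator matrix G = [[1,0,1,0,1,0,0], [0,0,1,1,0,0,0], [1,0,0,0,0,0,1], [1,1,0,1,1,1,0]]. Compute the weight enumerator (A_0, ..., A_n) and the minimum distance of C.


Weight distribution: A_0 = 1, A_2 = 3, A_3 = 4, A_4 = 3, A_5 = 4, A_6 = 1. Minimum distance d = 2.

Enumerate all 2^4 = 16 messages m ∈ F_2^4.
For each, compute codeword c = mG in F_2^7, then tally its weight.
  m = 0000 → c = 0000000, weight = 0.
  m = 1000 → c = 1010100, weight = 3.
  m = 0100 → c = 0011000, weight = 2.
  m = 1100 → c = 1001100, weight = 3.
  m = 0010 → c = 1000001, weight = 2.
  m = 1010 → c = 0010101, weight = 3.
  m = 0110 → c = 1011001, weight = 4.
  m = 1110 → c = 0001101, weight = 3.
  m = 0001 → c = 1101110, weight = 5.
  m = 1001 → c = 0111010, weight = 4.
  m = 0101 → c = 1110110, weight = 5.
  m = 1101 → c = 0100010, weight = 2.
  m = 0011 → c = 0101111, weight = 5.
  m = 1011 → c = 1111011, weight = 6.
  m = 0111 → c = 0110111, weight = 5.
  m = 1111 → c = 1100011, weight = 4.
Tally weights:
  weight 0: 1 codewords.
  weight 2: 3 codewords.
  weight 3: 4 codewords.
  weight 4: 3 codewords.
  weight 5: 4 codewords.
  weight 6: 1 codewords.
Minimum distance d = smallest w > 0 with A_w > 0 = 2.
Sanity: Σ A_w = 16 = 2^4 = 16 ✓.


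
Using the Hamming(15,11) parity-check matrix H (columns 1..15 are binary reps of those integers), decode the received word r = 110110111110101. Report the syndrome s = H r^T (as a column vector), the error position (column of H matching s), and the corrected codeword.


s = (0, 1, 1, 1)^T, error position = 7, corrected codeword c = 110110011110101

Compute s = H r^T mod 2 one row at a time:
  s_1 = 1 + 1 + 1 + 1 + 0 + 1 + 0 + 1 = 6 ≡ 0 (mod 2).
  s_2 = 1 + 1 + 0 + 1 + 0 + 1 + 0 + 1 = 5 ≡ 1 (mod 2).
  s_3 = 1 + 0 + 0 + 1 + 1 + 1 + 0 + 1 = 5 ≡ 1 (mod 2).
  s_4 = 1 + 0 + 1 + 1 + 1 + 1 + 1 + 1 = 7 ≡ 1 (mod 2).
s = (0, 1, 1, 1)^T — this equals column 7 of H (binary 0111), so error is at position 7.
Correct: flip bit 7 of r = 110110111110101 to get c = 110110011110101.


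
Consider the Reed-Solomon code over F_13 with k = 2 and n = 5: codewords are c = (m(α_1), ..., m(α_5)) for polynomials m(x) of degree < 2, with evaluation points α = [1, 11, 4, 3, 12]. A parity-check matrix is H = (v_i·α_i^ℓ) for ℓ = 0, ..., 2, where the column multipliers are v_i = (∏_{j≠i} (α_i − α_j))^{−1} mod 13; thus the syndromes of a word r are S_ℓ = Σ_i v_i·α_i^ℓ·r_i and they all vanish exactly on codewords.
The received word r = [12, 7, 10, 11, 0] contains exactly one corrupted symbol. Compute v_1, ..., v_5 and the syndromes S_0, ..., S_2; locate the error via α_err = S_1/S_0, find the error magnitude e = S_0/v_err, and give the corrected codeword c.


S = (7, 2, 8), error at position 3, error magnitude e = 6, c = [12, 7, 4, 11, 0].

Step 1: column multipliers v_i = (∏_{j≠i}(α_i − α_j))^{−1} mod 13.
  i = 1 (α = 1): (1−11)(1−4)(1−3)(1−12) = (−10)·(−3)·(−2)·(−11) = 660 ≡ 10, so v_1 = 10^{−1} = 4 (mod 13).
  i = 2 (α = 11): (11−1)(11−4)(11−3)(11−12) = 10·7·8·(−1) = −560 ≡ 12, so v_2 = 12^{−1} = 12 (mod 13).
  i = 3 (α = 4): (4−1)(4−11)(4−3)(4−12) = 3·(−7)·1·(−8) = 168 ≡ 12, so v_3 = 12^{−1} = 12 (mod 13).
  i = 4 (α = 3): (3−1)(3−11)(3−4)(3−12) = 2·(−8)·(−1)·(−9) = −144 ≡ 12, so v_4 = 12^{−1} = 12 (mod 13).
  i = 5 (α = 12): (12−1)(12−11)(12−4)(12−3) = 11·1·8·9 = 792 ≡ 12, so v_5 = 12^{−1} = 12 (mod 13).
  v = [4, 12, 12, 12, 12].
Step 2: syndromes of r = [12, 7, 10, 11, 0] (all sums mod 13).
  S_0 = Σ v_i r_i = 4·12 + 12·7 + 12·10 + 12·11 + 12·0 = 384 ≡ 7.
  S_1 = Σ v_i α_i r_i = 4·1·12 + 12·11·7 + 12·4·10 + 12·3·11 + 12·12·0 = 1848 ≡ 2.
  α_i^2 mod 13 = [1, 4, 3, 9, 1].
  S_2 = Σ v_i α_i^2 r_i = 4·1·12 + 12·4·7 + 12·3·10 + 12·9·11 + 12·1·0 = 1932 ≡ 8.
  S = (7, 2, 8) ≠ 0, so r is not a codeword (an error is present).
Step 3: locate the error. For a single error e at position i, S_ℓ = v_i·e·α_i^ℓ, so α_err = S_1/S_0.
  S_0^{−1} = 7^{−1} = 2 (mod 13), so α_err = 2·2 = 4 ≡ 4 = α_3. Error position i = 3.
  Consistency check: S_2/S_1 = 8·7 = 56 ≡ 4 = α_err ✓ (single-error assumption holds).
Step 4: error magnitude e = S_0/v_3 = S_0·∏_{j≠3}(α_3 − α_j) = 7·12 = 84 ≡ 6 (mod 13).
Step 5: correct position 3: c_3 = r_3 − e = 10 − 6 ≡ 4 (mod 13). Hence c = [12, 7, 4, 11, 0].
  Check: interpolating c through the α_i gives m(x) = 6 + 6·x (degree < 2) with m(α_i) = c_i for every i, so c is indeed a codeword.


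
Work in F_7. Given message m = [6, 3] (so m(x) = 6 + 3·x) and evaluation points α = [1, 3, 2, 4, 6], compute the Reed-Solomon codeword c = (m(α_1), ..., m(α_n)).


c = [2, 1, 5, 4, 3]

Message polynomial: m(x) = 6 + 3·x (mod 7).
For each evaluation point α_i, compute m(α_i) mod 7:
  α_1 = 1: Horner steps 3 → 2, so m(1) = 2.
  α_2 = 3: Horner steps 3 → 1, so m(3) = 1.
  α_3 = 2: Horner steps 3 → 5, so m(2) = 5.
  α_4 = 4: Horner steps 3 → 4, so m(4) = 4.
  α_5 = 6: Horner steps 3 → 3, so m(6) = 3.
Codeword c = [2, 1, 5, 4, 3] ∈ F_7^5.


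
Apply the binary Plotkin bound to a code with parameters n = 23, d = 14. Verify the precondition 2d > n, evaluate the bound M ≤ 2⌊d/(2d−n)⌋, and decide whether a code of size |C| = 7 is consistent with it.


Plotkin bound M ≤ 4; given |C| = 7 > bound (violated).

Check applicability: 2d = 28, n = 23.
2d − n = 5 > 0, so Plotkin applies.
Compute d/(2d−n) = 14/5 ≈ 2.8000.
⌊d/(2d−n)⌋ = 2.
Plotkin bound: M ≤ 2·2 = 4.
Given |C| = 7, check: VIOLATED.
This |C| is above the Plotkin bound, so no binary code with n = 23, d = 14 and 7 codewords exists.


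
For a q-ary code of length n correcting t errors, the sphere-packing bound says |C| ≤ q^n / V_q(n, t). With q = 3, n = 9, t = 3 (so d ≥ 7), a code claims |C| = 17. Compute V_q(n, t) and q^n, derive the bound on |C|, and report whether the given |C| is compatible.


V_q(n, t) = 835, q^n = 19683, Hamming bound = 23, |C| = 17 ≤ bound (satisfied).

Step 1: Compute V_q(n, t) = Σ_{j=0}^3 C(n, j) (q−1)^j.
  j = 0: C(9,0)·(2)^0 = 1·1 = 1.
  j = 1: C(9,1)·(2)^1 = 9·2 = 18.
  j = 2: C(9,2)·(2)^2 = 36·4 = 144.
  j = 3: C(9,3)·(2)^3 = 84·8 = 672.
  V_q(n, t) = 1 + 18 + 144 + 672 = 835.
Step 2: q^n = 3^9 = 19683.
Step 3: Hamming bound ⌊q^n / V_q(n,t)⌋ = ⌊19683/835⌋ = 23.
Step 4: Compare |C| = 17 to 23: satisfied.
The claimed |C| lies below the Hamming bound.


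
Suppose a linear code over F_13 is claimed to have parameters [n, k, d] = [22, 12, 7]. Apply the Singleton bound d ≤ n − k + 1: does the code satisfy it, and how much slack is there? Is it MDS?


Singleton RHS = n − k + 1 = 11, slack = 4, bound satisfied, not MDS.

Singleton bound: d ≤ n − k + 1.
Here n = 22, k = 12, so n − k + 1 = 11.
Given d = 7, check d ≤ 11: YES.
Slack = (n − k + 1) − d = 4.
The code is NOT MDS (slack = 4 > 0).
Description: the claimed parameters are [22, 12, 7]_13; such a code would be non-MDS.


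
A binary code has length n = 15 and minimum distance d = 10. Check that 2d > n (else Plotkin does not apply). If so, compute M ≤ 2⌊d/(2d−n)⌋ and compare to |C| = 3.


Plotkin bound M ≤ 4; given |C| = 3 ≤ bound (satisfied).

Check applicability: 2d = 20, n = 15.
2d − n = 5 > 0, so Plotkin applies.
Compute d/(2d−n) = 10/5 ≈ 2.0000.
⌊d/(2d−n)⌋ = 2.
Plotkin bound: M ≤ 2·2 = 4.
Given |C| = 3, check: satisfied.
This |C| is below the Plotkin bound.


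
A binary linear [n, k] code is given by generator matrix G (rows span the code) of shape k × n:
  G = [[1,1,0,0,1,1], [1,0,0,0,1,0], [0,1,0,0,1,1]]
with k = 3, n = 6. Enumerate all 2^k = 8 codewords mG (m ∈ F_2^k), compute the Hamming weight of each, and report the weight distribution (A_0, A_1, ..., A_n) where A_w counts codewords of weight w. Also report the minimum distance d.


Weight distribution: A_0 = 1, A_1 = 2, A_2 = 2, A_3 = 2, A_4 = 1. Minimum distance d = 1.

Enumerate all 2^3 = 8 messages m ∈ F_2^3.
For each, compute codeword c = mG in F_2^6, then tally its weight.
  m = 000 → c = 000000, weight = 0.
  m = 100 → c = 110011, weight = 4.
  m = 010 → c = 100010, weight = 2.
  m = 110 → c = 010001, weight = 2.
  m = 001 → c = 010011, weight = 3.
  m = 101 → c = 100000, weight = 1.
  m = 011 → c = 110001, weight = 3.
  m = 111 → c = 000010, weight = 1.
Tally weights:
  weight 0: 1 codewords.
  weight 1: 2 codewords.
  weight 2: 2 codewords.
  weight 3: 2 codewords.
  weight 4: 1 codewords.
Minimum distance d = smallest w > 0 with A_w > 0 = 1.
Sanity: Σ A_w = 8 = 2^3 = 8 ✓.


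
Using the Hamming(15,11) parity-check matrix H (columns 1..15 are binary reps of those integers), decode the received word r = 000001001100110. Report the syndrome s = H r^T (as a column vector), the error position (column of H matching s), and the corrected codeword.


s = (0, 1, 1, 0)^T, error position = 6, corrected codeword c = 000000001100110

Compute s = H r^T mod 2 one row at a time:
  s_1 = 0 + 1 + 1 + 0 + 0 + 1 + 1 + 0 = 4 ≡ 0 (mod 2).
  s_2 = 0 + 0 + 1 + 0 + 0 + 1 + 1 + 0 = 3 ≡ 1 (mod 2).
  s_3 = 0 + 0 + 1 + 0 + 1 + 0 + 1 + 0 = 3 ≡ 1 (mod 2).
  s_4 = 0 + 0 + 0 + 0 + 1 + 0 + 1 + 0 = 2 ≡ 0 (mod 2).
s = (0, 1, 1, 0)^T — this equals column 6 of H (binary 0110), so error is at position 6.
Correct: flip bit 6 of r = 000001001100110 to get c = 000000001100110.


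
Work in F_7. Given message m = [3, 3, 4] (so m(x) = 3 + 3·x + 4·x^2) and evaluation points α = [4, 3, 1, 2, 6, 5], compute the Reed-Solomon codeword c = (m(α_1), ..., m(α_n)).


c = [2, 6, 3, 4, 4, 6]

Message polynomial: m(x) = 3 + 3·x + 4·x^2 (mod 7).
For each evaluation point α_i, compute m(α_i) mod 7:
  α_1 = 4: Horner steps 4 → 5 → 2, so m(4) = 2.
  α_2 = 3: Horner steps 4 → 1 → 6, so m(3) = 6.
  α_3 = 1: Horner steps 4 → 0 → 3, so m(1) = 3.
  α_4 = 2: Horner steps 4 → 4 → 4, so m(2) = 4.
  α_5 = 6: Horner steps 4 → 6 → 4, so m(6) = 4.
  α_6 = 5: Horner steps 4 → 2 → 6, so m(5) = 6.
Codeword c = [2, 6, 3, 4, 4, 6] ∈ F_7^6.


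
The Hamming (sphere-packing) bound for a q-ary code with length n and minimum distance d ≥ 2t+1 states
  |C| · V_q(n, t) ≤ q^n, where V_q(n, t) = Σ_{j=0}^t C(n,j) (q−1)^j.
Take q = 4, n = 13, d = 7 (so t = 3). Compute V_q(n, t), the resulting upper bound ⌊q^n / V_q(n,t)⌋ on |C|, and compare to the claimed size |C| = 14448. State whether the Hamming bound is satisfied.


V_q(n, t) = 8464, q^n = 67108864, Hamming bound = 7928, |C| = 14448 > bound (violated).

Step 1: Compute V_q(n, t) = Σ_{j=0}^3 C(n, j) (q−1)^j.
  j = 0: C(13,0)·(3)^0 = 1·1 = 1.
  j = 1: C(13,1)·(3)^1 = 13·3 = 39.
  j = 2: C(13,2)·(3)^2 = 78·9 = 702.
  j = 3: C(13,3)·(3)^3 = 286·27 = 7722.
  V_q(n, t) = 1 + 39 + 702 + 7722 = 8464.
Step 2: q^n = 4^13 = 67108864.
Step 3: Hamming bound ⌊q^n / V_q(n,t)⌋ = ⌊67108864/8464⌋ = 7928.
Step 4: Compare |C| = 14448 to 7928: violated.
The claimed |C| lies above the Hamming bound, so no 4-ary code of length 13 with d ≥ 7 can have 14448 codewords.


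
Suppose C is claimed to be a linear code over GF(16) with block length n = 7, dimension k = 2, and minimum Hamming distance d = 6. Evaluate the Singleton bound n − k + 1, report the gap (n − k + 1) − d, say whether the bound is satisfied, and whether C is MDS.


Singleton RHS = n − k + 1 = 6, slack = 0, bound satisfied, MDS.

Singleton bound: d ≤ n − k + 1.
Here n = 7, k = 2, so n − k + 1 = 6.
Given d = 6, check d ≤ 6: YES.
Slack = (n − k + 1) − d = 0.
The code is MDS (slack = 0).
Description: the claimed parameters are [7, 2, 6]_16; such a code would be MDS (meets Singleton bound).


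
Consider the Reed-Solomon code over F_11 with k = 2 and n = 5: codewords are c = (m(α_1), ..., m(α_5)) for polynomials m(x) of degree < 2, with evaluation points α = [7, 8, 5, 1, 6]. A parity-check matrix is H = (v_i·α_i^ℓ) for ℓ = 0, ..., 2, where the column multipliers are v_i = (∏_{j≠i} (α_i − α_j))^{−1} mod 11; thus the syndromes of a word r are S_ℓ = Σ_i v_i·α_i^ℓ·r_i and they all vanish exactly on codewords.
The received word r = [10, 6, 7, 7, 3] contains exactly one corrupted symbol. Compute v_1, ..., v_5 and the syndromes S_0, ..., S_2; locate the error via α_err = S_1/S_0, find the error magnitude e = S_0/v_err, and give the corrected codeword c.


S = (7, 7, 7), error at position 4, error magnitude e = 6, c = [10, 6, 7, 1, 3].

Step 1: column multipliers v_i = (∏_{j≠i}(α_i − α_j))^{−1} mod 11.
  i = 1 (α = 7): (7−8)(7−5)(7−1)(7−6) = (−1)·2·6·1 = −12 ≡ 10, so v_1 = 10^{−1} = 10 (mod 11).
  i = 2 (α = 8): (8−7)(8−5)(8−1)(8−6) = 1·3·7·2 = 42 ≡ 9, so v_2 = 9^{−1} = 5 (mod 11).
  i = 3 (α = 5): (5−7)(5−8)(5−1)(5−6) = (−2)·(−3)·4·(−1) = −24 ≡ 9, so v_3 = 9^{−1} = 5 (mod 11).
  i = 4 (α = 1): (1−7)(1−8)(1−5)(1−6) = (−6)·(−7)·(−4)·(−5) = 840 ≡ 4, so v_4 = 4^{−1} = 3 (mod 11).
  i = 5 (α = 6): (6−7)(6−8)(6−5)(6−1) = (−1)·(−2)·1·5 = 10 ≡ 10, so v_5 = 10^{−1} = 10 (mod 11).
  v = [10, 5, 5, 3, 10].
Step 2: syndromes of r = [10, 6, 7, 7, 3] (all sums mod 11).
  S_0 = Σ v_i r_i = 10·10 + 5·6 + 5·7 + 3·7 + 10·3 = 216 ≡ 7.
  S_1 = Σ v_i α_i r_i = 10·7·10 + 5·8·6 + 5·5·7 + 3·1·7 + 10·6·3 = 1316 ≡ 7.
  α_i^2 mod 11 = [5, 9, 3, 1, 3].
  S_2 = Σ v_i α_i^2 r_i = 10·5·10 + 5·9·6 + 5·3·7 + 3·1·7 + 10·3·3 = 986 ≡ 7.
  S = (7, 7, 7) ≠ 0, so r is not a codeword (an error is present).
Step 3: locate the error. For a single error e at position i, S_ℓ = v_i·e·α_i^ℓ, so α_err = S_1/S_0.
  S_0^{−1} = 7^{−1} = 8 (mod 11), so α_err = 7·8 = 56 ≡ 1 = α_4. Error position i = 4.
  Consistency check: S_2/S_1 = 7·8 = 56 ≡ 1 = α_err ✓ (single-error assumption holds).
Step 4: error magnitude e = S_0/v_4 = S_0·∏_{j≠4}(α_4 − α_j) = 7·4 = 28 ≡ 6 (mod 11).
Step 5: correct position 4: c_4 = r_4 − e = 7 − 6 ≡ 1 (mod 11). Hence c = [10, 6, 7, 1, 3].
  Check: interpolating c through the α_i gives m(x) = 5 + 7·x (degree < 2) with m(α_i) = c_i for every i, so c is indeed a codeword.


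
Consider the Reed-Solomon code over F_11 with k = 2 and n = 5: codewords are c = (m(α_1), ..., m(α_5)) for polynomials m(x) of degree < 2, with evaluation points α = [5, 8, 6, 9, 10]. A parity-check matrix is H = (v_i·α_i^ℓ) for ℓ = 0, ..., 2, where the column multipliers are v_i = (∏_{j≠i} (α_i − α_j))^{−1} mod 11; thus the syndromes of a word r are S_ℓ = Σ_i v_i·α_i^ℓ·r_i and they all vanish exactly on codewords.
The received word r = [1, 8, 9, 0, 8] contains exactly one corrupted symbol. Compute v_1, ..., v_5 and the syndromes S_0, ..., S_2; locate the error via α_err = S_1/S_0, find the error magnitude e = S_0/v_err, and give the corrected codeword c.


S = (5, 7, 1), error at position 2, error magnitude e = 5, c = [1, 3, 9, 0, 8].

Step 1: column multipliers v_i = (∏_{j≠i}(α_i − α_j))^{−1} mod 11.
  i = 1 (α = 5): (5−8)(5−6)(5−9)(5−10) = (−3)·(−1)·(−4)·(−5) = 60 ≡ 5, so v_1 = 5^{−1} = 9 (mod 11).
  i = 2 (α = 8): (8−5)(8−6)(8−9)(8−10) = 3·2·(−1)·(−2) = 12 ≡ 1, so v_2 = 1^{−1} = 1 (mod 11).
  i = 3 (α = 6): (6−5)(6−8)(6−9)(6−10) = 1·(−2)·(−3)·(−4) = −24 ≡ 9, so v_3 = 9^{−1} = 5 (mod 11).
  i = 4 (α = 9): (9−5)(9−8)(9−6)(9−10) = 4·1·3·(−1) = −12 ≡ 10, so v_4 = 10^{−1} = 10 (mod 11).
  i = 5 (α = 10): (10−5)(10−8)(10−6)(10−9) = 5·2·4·1 = 40 ≡ 7, so v_5 = 7^{−1} = 8 (mod 11).
  v = [9, 1, 5, 10, 8].
Step 2: syndromes of r = [1, 8, 9, 0, 8] (all sums mod 11).
  S_0 = Σ v_i r_i = 9·1 + 1·8 + 5·9 + 10·0 + 8·8 = 126 ≡ 5.
  S_1 = Σ v_i α_i r_i = 9·5·1 + 1·8·8 + 5·6·9 + 10·9·0 + 8·10·8 = 1019 ≡ 7.
  α_i^2 mod 11 = [3, 9, 3, 4, 1].
  S_2 = Σ v_i α_i^2 r_i = 9·3·1 + 1·9·8 + 5·3·9 + 10·4·0 + 8·1·8 = 298 ≡ 1.
  S = (5, 7, 1) ≠ 0, so r is not a codeword (an error is present).
Step 3: locate the error. For a single error e at position i, S_ℓ = v_i·e·α_i^ℓ, so α_err = S_1/S_0.
  S_0^{−1} = 5^{−1} = 9 (mod 11), so α_err = 7·9 = 63 ≡ 8 = α_2. Error position i = 2.
  Consistency check: S_2/S_1 = 1·8 = 8 ≡ 8 = α_err ✓ (single-error assumption holds).
Step 4: error magnitude e = S_0/v_2 = S_0·∏_{j≠2}(α_2 − α_j) = 5·1 = 5 ≡ 5 (mod 11).
Step 5: correct position 2: c_2 = r_2 − e = 8 − 5 ≡ 3 (mod 11). Hence c = [1, 3, 9, 0, 8].
  Check: interpolating c through the α_i gives m(x) = 5 + 8·x (degree < 2) with m(α_i) = c_i for every i, so c is indeed a codeword.


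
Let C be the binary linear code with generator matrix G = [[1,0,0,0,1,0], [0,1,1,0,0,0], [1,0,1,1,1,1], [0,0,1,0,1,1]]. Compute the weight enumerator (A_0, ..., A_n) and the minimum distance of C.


Weight distribution: A_0 = 1, A_2 = 4, A_3 = 6, A_4 = 3, A_5 = 2. Minimum distance d = 2.

Enumerate all 2^4 = 16 messages m ∈ F_2^4.
For each, compute codeword c = mG in F_2^6, then tally its weight.
  m = 0000 → c = 000000, weight = 0.
  m = 1000 → c = 100010, weight = 2.
  m = 0100 → c = 011000, weight = 2.
  m = 1100 → c = 111010, weight = 4.
  m = 0010 → c = 101111, weight = 5.
  m = 1010 → c = 001101, weight = 3.
  m = 0110 → c = 110111, weight = 5.
  m = 1110 → c = 010101, weight = 3.
  m = 0001 → c = 001011, weight = 3.
  m = 1001 → c = 101001, weight = 3.
  m = 0101 → c = 010011, weight = 3.
  m = 1101 → c = 110001, weight = 3.
  m = 0011 → c = 100100, weight = 2.
  m = 1011 → c = 000110, weight = 2.
  m = 0111 → c = 111100, weight = 4.
  m = 1111 → c = 011110, weight = 4.
Tally weights:
  weight 0: 1 codewords.
  weight 2: 4 codewords.
  weight 3: 6 codewords.
  weight 4: 3 codewords.
  weight 5: 2 codewords.
Minimum distance d = smallest w > 0 with A_w > 0 = 2.
Sanity: Σ A_w = 16 = 2^4 = 16 ✓.


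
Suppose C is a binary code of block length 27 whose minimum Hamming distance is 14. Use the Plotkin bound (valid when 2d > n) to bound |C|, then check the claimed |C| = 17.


Plotkin bound M ≤ 28; given |C| = 17 ≤ bound (satisfied).

Check applicability: 2d = 28, n = 27.
2d − n = 1 > 0, so Plotkin applies.
Compute d/(2d−n) = 14/1 ≈ 14.0000.
⌊d/(2d−n)⌋ = 14.
Plotkin bound: M ≤ 2·14 = 28.
Given |C| = 17, check: satisfied.
This |C| is below the Plotkin bound.


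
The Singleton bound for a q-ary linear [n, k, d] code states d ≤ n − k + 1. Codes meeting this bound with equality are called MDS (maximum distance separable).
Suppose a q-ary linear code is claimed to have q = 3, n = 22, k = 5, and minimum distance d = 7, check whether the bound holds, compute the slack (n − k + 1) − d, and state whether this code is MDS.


Singleton RHS = n − k + 1 = 18, slack = 11, bound satisfied, not MDS.

Singleton bound: d ≤ n − k + 1.
Here n = 22, k = 5, so n − k + 1 = 18.
Given d = 7, check d ≤ 18: YES.
Slack = (n − k + 1) − d = 11.
The code is NOT MDS (slack = 11 > 0).
Description: the claimed parameters are [22, 5, 7]_3; such a code would be non-MDS.


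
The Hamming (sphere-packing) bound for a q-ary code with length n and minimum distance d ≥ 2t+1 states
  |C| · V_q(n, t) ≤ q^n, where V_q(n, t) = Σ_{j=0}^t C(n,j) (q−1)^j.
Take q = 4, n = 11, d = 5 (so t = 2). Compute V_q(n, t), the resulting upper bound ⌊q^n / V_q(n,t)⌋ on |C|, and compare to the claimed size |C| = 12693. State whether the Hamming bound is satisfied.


V_q(n, t) = 529, q^n = 4194304, Hamming bound = 7928, |C| = 12693 > bound (violated).

Step 1: Compute V_q(n, t) = Σ_{j=0}^2 C(n, j) (q−1)^j.
  j = 0: C(11,0)·(3)^0 = 1·1 = 1.
  j = 1: C(11,1)·(3)^1 = 11·3 = 33.
  j = 2: C(11,2)·(3)^2 = 55·9 = 495.
  V_q(n, t) = 1 + 33 + 495 = 529.
Step 2: q^n = 4^11 = 4194304.
Step 3: Hamming bound ⌊q^n / V_q(n,t)⌋ = ⌊4194304/529⌋ = 7928.
Step 4: Compare |C| = 12693 to 7928: violated.
The claimed |C| lies above the Hamming bound, so no 4-ary code of length 11 with d ≥ 5 can have 12693 codewords.


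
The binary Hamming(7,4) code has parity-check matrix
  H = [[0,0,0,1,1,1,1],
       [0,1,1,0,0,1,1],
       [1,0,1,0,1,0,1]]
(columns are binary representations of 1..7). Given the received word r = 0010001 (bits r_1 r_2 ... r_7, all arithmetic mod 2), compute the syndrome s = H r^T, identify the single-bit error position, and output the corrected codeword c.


s = (1, 0, 0)^T, error position = 4, corrected codeword c = 0011001

Compute s = H r^T mod 2 one row at a time:
  s_1 = 0 + 0 + 0 + 1 = 1 ≡ 1 (mod 2).
  s_2 = 0 + 1 + 0 + 1 = 2 ≡ 0 (mod 2).
  s_3 = 0 + 1 + 0 + 1 = 2 ≡ 0 (mod 2).
s = (1, 0, 0)^T — this equals column 4 of H (binary 100), so error is at position 4.
Correct: flip bit 4 of r = 0010001 to get c = 0011001.


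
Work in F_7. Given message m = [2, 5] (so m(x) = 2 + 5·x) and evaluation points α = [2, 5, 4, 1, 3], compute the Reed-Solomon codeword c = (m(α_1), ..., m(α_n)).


c = [5, 6, 1, 0, 3]

Message polynomial: m(x) = 2 + 5·x (mod 7).
For each evaluation point α_i, compute m(α_i) mod 7:
  α_1 = 2: Horner steps 5 → 5, so m(2) = 5.
  α_2 = 5: Horner steps 5 → 6, so m(5) = 6.
  α_3 = 4: Horner steps 5 → 1, so m(4) = 1.
  α_4 = 1: Horner steps 5 → 0, so m(1) = 0.
  α_5 = 3: Horner steps 5 → 3, so m(3) = 3.
Codeword c = [5, 6, 1, 0, 3] ∈ F_7^5.


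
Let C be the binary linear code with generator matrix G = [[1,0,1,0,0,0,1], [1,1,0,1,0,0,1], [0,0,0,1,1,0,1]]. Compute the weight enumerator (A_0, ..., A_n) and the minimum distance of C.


Weight distribution: A_0 = 1, A_3 = 4, A_4 = 3. Minimum distance d = 3.

Enumerate all 2^3 = 8 messages m ∈ F_2^3.
For each, compute codeword c = mG in F_2^7, then tally its weight.
  m = 000 → c = 0000000, weight = 0.
  m = 100 → c = 1010001, weight = 3.
  m = 010 → c = 1101001, weight = 4.
  m = 110 → c = 0111000, weight = 3.
  m = 001 → c = 0001101, weight = 3.
  m = 101 → c = 1011100, weight = 4.
  m = 011 → c = 1100100, weight = 3.
  m = 111 → c = 0110101, weight = 4.
Tally weights:
  weight 0: 1 codewords.
  weight 3: 4 codewords.
  weight 4: 3 codewords.
Minimum distance d = smallest w > 0 with A_w > 0 = 3.
Sanity: Σ A_w = 8 = 2^3 = 8 ✓.


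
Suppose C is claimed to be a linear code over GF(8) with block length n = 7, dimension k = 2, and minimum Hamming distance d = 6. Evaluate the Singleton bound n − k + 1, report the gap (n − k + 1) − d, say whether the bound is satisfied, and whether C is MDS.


Singleton RHS = n − k + 1 = 6, slack = 0, bound satisfied, MDS.

Singleton bound: d ≤ n − k + 1.
Here n = 7, k = 2, so n − k + 1 = 6.
Given d = 6, check d ≤ 6: YES.
Slack = (n − k + 1) − d = 0.
The code is MDS (slack = 0).
Description: the claimed parameters are [7, 2, 6]_8; such a code would be MDS (meets Singleton bound).


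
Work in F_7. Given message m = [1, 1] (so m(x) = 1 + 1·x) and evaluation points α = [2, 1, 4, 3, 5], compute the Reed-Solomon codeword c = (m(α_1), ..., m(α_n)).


c = [3, 2, 5, 4, 6]

Message polynomial: m(x) = 1 + 1·x (mod 7).
For each evaluation point α_i, compute m(α_i) mod 7:
  α_1 = 2: Horner steps 1 → 3, so m(2) = 3.
  α_2 = 1: Horner steps 1 → 2, so m(1) = 2.
  α_3 = 4: Horner steps 1 → 5, so m(4) = 5.
  α_4 = 3: Horner steps 1 → 4, so m(3) = 4.
  α_5 = 5: Horner steps 1 → 6, so m(5) = 6.
Codeword c = [3, 2, 5, 4, 6] ∈ F_7^5.


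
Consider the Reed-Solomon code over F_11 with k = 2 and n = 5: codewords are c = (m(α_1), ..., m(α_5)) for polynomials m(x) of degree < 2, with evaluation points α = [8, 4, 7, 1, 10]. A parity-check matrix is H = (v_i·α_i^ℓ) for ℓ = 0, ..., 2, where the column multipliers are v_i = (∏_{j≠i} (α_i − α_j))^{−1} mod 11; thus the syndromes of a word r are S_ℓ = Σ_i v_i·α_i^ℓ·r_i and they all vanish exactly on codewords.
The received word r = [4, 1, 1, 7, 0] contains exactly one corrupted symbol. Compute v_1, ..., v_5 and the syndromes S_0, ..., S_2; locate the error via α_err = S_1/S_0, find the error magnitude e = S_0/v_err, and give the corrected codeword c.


S = (5, 2, 3), error at position 3, error magnitude e = 6, c = [4, 1, 6, 7, 0].

Step 1: column multipliers v_i = (∏_{j≠i}(α_i − α_j))^{−1} mod 11.
  i = 1 (α = 8): (8−4)(8−7)(8−1)(8−10) = 4·1·7·(−2) = −56 ≡ 10, so v_1 = 10^{−1} = 10 (mod 11).
  i = 2 (α = 4): (4−8)(4−7)(4−1)(4−10) = (−4)·(−3)·3·(−6) = −216 ≡ 4, so v_2 = 4^{−1} = 3 (mod 11).
  i = 3 (α = 7): (7−8)(7−4)(7−1)(7−10) = (−1)·3·6·(−3) = 54 ≡ 10, so v_3 = 10^{−1} = 10 (mod 11).
  i = 4 (α = 1): (1−8)(1−4)(1−7)(1−10) = (−7)·(−3)·(−6)·(−9) = 1134 ≡ 1, so v_4 = 1^{−1} = 1 (mod 11).
  i = 5 (α = 10): (10−8)(10−4)(10−7)(10−1) = 2·6·3·9 = 324 ≡ 5, so v_5 = 5^{−1} = 9 (mod 11).
  v = [10, 3, 10, 1, 9].
Step 2: syndromes of r = [4, 1, 1, 7, 0] (all sums mod 11).
  S_0 = Σ v_i r_i = 10·4 + 3·1 + 10·1 + 1·7 + 9·0 = 60 ≡ 5.
  S_1 = Σ v_i α_i r_i = 10·8·4 + 3·4·1 + 10·7·1 + 1·1·7 + 9·10·0 = 409 ≡ 2.
  α_i^2 mod 11 = [9, 5, 5, 1, 1].
  S_2 = Σ v_i α_i^2 r_i = 10·9·4 + 3·5·1 + 10·5·1 + 1·1·7 + 9·1·0 = 432 ≡ 3.
  S = (5, 2, 3) ≠ 0, so r is not a codeword (an error is present).
Step 3: locate the error. For a single error e at position i, S_ℓ = v_i·e·α_i^ℓ, so α_err = S_1/S_0.
  S_0^{−1} = 5^{−1} = 9 (mod 11), so α_err = 2·9 = 18 ≡ 7 = α_3. Error position i = 3.
  Consistency check: S_2/S_1 = 3·6 = 18 ≡ 7 = α_err ✓ (single-error assumption holds).
Step 4: error magnitude e = S_0/v_3 = S_0·∏_{j≠3}(α_3 − α_j) = 5·10 = 50 ≡ 6 (mod 11).
Step 5: correct position 3: c_3 = r_3 − e = 1 − 6 ≡ 6 (mod 11). Hence c = [4, 1, 6, 7, 0].
  Check: interpolating c through the α_i gives m(x) = 9 + 9·x (degree < 2) with m(α_i) = c_i for every i, so c is indeed a codeword.


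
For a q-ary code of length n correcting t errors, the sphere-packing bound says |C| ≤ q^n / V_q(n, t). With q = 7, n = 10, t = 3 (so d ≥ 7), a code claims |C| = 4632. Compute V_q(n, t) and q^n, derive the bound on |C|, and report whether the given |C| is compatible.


V_q(n, t) = 27601, q^n = 282475249, Hamming bound = 10234, |C| = 4632 ≤ bound (satisfied).

Step 1: Compute V_q(n, t) = Σ_{j=0}^3 C(n, j) (q−1)^j.
  j = 0: C(10,0)·(6)^0 = 1·1 = 1.
  j = 1: C(10,1)·(6)^1 = 10·6 = 60.
  j = 2: C(10,2)·(6)^2 = 45·36 = 1620.
  j = 3: C(10,3)·(6)^3 = 120·216 = 25920.
  V_q(n, t) = 1 + 60 + 1620 + 25920 = 27601.
Step 2: q^n = 7^10 = 282475249.
Step 3: Hamming bound ⌊q^n / V_q(n,t)⌋ = ⌊282475249/27601⌋ = 10234.
Step 4: Compare |C| = 4632 to 10234: satisfied.
The claimed |C| lies below the Hamming bound.
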